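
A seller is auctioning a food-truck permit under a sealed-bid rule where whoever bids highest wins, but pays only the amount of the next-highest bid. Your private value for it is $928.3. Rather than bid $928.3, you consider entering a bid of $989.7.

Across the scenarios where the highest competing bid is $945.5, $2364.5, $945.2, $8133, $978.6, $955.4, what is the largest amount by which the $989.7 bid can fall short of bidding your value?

$945.5: truthful gives $0, deviation gives −$17.2 → loss $17.2.
$2364.5: same outcome either way → loss $0.
$945.2: truthful gives $0, deviation gives −$16.9 → loss $16.9.
$8133: same outcome either way → loss $0.
$978.6: truthful gives $0, deviation gives −$50.3 → loss $50.3.
$955.4: truthful gives $0, deviation gives −$27.1 → loss $27.1.
Maximum loss: $50.3.

$50.3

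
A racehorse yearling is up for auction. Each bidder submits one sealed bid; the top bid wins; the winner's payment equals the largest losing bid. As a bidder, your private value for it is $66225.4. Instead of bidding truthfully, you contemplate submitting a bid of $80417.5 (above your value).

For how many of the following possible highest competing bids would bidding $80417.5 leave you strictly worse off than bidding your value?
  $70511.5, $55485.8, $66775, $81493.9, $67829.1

The deviation hurts exactly when the highest competing bid lies strictly between $66225.4 and $80417.5 — overbidding then wins at a price above your value.
$70511.5: inside the interval → strictly worse (loss $4286.1).
$55485.8: below both → same outcome either way.
$66775: inside the interval → strictly worse (loss $549.6).
$81493.9: above both → same outcome either way.
$67829.1: inside the interval → strictly worse (loss $1603.7).
Count: 3.

3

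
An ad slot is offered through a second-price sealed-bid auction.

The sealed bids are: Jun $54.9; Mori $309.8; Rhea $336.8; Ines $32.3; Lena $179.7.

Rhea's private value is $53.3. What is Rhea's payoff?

Highest bid: Rhea at $336.8, so Rhea wins.
Second-highest bid: Mori at $309.8 — that is the price the winner pays.
Rhea's payoff = value − price = $53.3 − $309.8 = −$256.5.

−$256.5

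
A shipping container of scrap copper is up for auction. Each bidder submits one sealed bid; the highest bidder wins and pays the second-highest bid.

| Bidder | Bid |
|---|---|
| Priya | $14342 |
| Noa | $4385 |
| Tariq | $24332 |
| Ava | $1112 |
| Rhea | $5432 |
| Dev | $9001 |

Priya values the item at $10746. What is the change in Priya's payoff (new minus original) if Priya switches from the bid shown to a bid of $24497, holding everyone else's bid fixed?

The highest bid among the other bidders is $24332; Priya's bid doesn't change that.
Original bid $14342: Priya is not highest (top rival bid is $24332); payoff $0.
Alternative bid $24497: Priya is highest, pays the top rival bid $24332; payoff $10746 − $24332 = −$13586.
Change in payoff = −$13586 − ($0) = −$13586.

−$13586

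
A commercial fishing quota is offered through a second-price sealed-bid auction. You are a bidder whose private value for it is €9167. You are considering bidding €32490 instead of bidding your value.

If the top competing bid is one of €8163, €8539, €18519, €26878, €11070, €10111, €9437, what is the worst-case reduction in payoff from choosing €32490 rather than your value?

€17711

€8163: same outcome either way → loss €0.
€8539: same outcome either way → loss €0.
€18519: truthful gives €0, deviation gives −€9352 → loss €9352.
€26878: truthful gives €0, deviation gives −€17711 → loss €17711.
€11070: truthful gives €0, deviation gives −€1903 → loss €1903.
€10111: truthful gives €0, deviation gives −€944 → loss €944.
€9437: truthful gives €0, deviation gives −€270 → loss €270.
Maximum loss: €17711.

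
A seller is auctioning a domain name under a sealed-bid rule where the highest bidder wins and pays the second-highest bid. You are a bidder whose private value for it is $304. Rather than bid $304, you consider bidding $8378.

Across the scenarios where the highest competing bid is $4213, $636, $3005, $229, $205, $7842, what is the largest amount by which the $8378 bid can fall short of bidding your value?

$7538

$4213: truthful gives $0, deviation gives −$3909 → loss $3909.
$636: truthful gives $0, deviation gives −$332 → loss $332.
$3005: truthful gives $0, deviation gives −$2701 → loss $2701.
$229: same outcome either way → loss $0.
$205: same outcome either way → loss $0.
$7842: truthful gives $0, deviation gives −$7538 → loss $7538.
Maximum loss: $7538.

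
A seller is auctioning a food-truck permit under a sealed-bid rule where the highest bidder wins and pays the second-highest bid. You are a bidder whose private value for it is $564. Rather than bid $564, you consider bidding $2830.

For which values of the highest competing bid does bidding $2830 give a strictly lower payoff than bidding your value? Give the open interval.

($564, $2830)

If the competing bid is below $564, both bids win at the same price — no difference.
If it is above $2830, both bids lose — no difference.
If it lies strictly between $564 and $2830, bidding your value loses (payoff 0) while bidding $2830 wins at a price above your value (payoff negative).
So the deviation strictly hurts on the open interval ($564, $2830).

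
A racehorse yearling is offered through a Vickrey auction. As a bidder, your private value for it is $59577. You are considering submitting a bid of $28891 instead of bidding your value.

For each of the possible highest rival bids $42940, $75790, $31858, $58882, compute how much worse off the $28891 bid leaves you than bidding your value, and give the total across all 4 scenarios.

The deviation costs you only when the competing bid falls strictly between $28891 and $59577; elsewhere both bids give the same outcome.
$42940: truthful payoff $16637, deviation payoff $0 → loss $16637.
$75790: outcomes coincide → loss $0.
$31858: truthful payoff $27719, deviation payoff $0 → loss $27719.
$58882: truthful payoff $695, deviation payoff $0 → loss $695.
Total loss = $16637 + $27719 + $695 = $45051.

$45051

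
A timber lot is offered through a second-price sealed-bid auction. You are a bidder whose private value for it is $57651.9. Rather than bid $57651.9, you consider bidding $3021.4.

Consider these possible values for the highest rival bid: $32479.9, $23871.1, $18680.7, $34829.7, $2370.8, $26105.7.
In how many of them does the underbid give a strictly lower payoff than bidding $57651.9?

The deviation hurts exactly when the highest competing bid lies strictly between $3021.4 and $57651.9 — underbidding then forfeits a profitable win.
$32479.9: inside the interval → strictly worse (loss $25172).
$23871.1: inside the interval → strictly worse (loss $33780.8).
$18680.7: inside the interval → strictly worse (loss $38971.2).
$34829.7: inside the interval → strictly worse (loss $22822.2).
$2370.8: below both → same outcome either way.
$26105.7: inside the interval → strictly worse (loss $31546.2).
Count: 5.

5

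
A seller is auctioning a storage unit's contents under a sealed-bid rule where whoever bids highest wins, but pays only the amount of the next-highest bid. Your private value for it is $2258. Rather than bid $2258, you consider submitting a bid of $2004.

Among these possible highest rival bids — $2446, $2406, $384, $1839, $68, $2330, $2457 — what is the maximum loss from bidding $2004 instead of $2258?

$0

$2446: same outcome either way → loss $0.
$2406: same outcome either way → loss $0.
$384: same outcome either way → loss $0.
$1839: same outcome either way → loss $0.
$68: same outcome either way → loss $0.
$2330: same outcome either way → loss $0.
$2457: same outcome either way → loss $0.
Maximum loss: $0.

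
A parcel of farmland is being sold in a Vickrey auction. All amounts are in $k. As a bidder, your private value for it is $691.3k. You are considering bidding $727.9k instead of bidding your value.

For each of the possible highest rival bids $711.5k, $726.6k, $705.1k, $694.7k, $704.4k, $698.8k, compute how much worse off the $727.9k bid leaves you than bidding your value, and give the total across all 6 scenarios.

$93.3k

The deviation costs you only when the competing bid falls strictly between $691.3k and $727.9k; elsewhere both bids give the same outcome.
$711.5k: truthful payoff $0k, deviation payoff −$20.2k → loss $20.2k.
$726.6k: truthful payoff $0k, deviation payoff −$35.3k → loss $35.3k.
$705.1k: truthful payoff $0k, deviation payoff −$13.8k → loss $13.8k.
$694.7k: truthful payoff $0k, deviation payoff −$3.4k → loss $3.4k.
$704.4k: truthful payoff $0k, deviation payoff −$13.1k → loss $13.1k.
$698.8k: truthful payoff $0k, deviation payoff −$7.5k → loss $7.5k.
Total loss = $20.2k + $35.3k + $13.8k + $3.4k + $13.1k + $7.5k = $93.3k.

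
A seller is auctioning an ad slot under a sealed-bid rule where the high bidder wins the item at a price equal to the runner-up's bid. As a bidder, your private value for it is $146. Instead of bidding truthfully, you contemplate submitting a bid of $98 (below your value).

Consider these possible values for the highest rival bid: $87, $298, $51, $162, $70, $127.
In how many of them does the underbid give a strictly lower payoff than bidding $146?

The deviation hurts exactly when the highest competing bid lies strictly between $98 and $146 — underbidding then forfeits a profitable win.
$87: below both → same outcome either way.
$298: above both → same outcome either way.
$51: below both → same outcome either way.
$162: above both → same outcome either way.
$70: below both → same outcome either way.
$127: inside the interval → strictly worse (loss $19).
Count: 1.

1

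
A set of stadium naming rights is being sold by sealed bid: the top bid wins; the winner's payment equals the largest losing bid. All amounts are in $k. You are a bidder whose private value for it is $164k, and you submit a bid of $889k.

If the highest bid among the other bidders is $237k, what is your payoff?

Your bid $889k exceeds the highest competing bid $237k, so you win.
In a second-price auction the winner pays the second-highest bid, $237k.
Payoff = value − price = $164k − $237k = −$73k.

−$73k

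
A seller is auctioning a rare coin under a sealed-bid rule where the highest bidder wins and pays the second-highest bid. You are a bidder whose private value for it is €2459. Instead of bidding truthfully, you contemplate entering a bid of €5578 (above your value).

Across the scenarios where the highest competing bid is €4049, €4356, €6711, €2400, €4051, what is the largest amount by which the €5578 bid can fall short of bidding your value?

€4049: truthful gives €0, deviation gives −€1590 → loss €1590.
€4356: truthful gives €0, deviation gives −€1897 → loss €1897.
€6711: same outcome either way → loss €0.
€2400: same outcome either way → loss €0.
€4051: truthful gives €0, deviation gives −€1592 → loss €1592.
Maximum loss: €1897.

€1897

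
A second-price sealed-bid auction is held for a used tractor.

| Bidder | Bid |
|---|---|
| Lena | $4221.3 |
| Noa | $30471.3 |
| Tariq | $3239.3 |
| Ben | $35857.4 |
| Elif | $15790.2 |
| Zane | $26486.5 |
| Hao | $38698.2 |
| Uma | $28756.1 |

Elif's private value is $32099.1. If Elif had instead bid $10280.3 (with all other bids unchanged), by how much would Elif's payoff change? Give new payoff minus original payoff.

The highest bid among the other bidders is $38698.2; Elif's bid doesn't change that.
Original bid $15790.2: Elif is not highest (top rival bid is $38698.2); payoff $0.
Alternative bid $10280.3: Elif is not highest (top rival bid is $38698.2); payoff $0.
Change in payoff = $0 − ($0) = $0.

$0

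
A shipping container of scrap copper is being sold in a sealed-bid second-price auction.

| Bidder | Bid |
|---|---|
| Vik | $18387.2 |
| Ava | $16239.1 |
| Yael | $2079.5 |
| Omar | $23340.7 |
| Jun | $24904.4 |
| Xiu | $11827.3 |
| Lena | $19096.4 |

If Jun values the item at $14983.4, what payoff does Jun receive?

−$8357.3

Highest bid: Jun at $24904.4, so Jun wins.
Second-highest bid: Omar at $23340.7 — that is the price the winner pays.
Jun's payoff = value − price = $14983.4 − $23340.7 = −$8357.3.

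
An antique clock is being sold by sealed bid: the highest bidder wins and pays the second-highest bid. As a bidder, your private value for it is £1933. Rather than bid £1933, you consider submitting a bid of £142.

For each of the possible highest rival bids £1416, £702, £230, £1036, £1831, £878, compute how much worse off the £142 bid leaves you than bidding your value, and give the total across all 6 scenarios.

The deviation costs you only when the competing bid falls strictly between £142 and £1933; elsewhere both bids give the same outcome.
£1416: truthful payoff £517, deviation payoff £0 → loss £517.
£702: truthful payoff £1231, deviation payoff £0 → loss £1231.
£230: truthful payoff £1703, deviation payoff £0 → loss £1703.
£1036: truthful payoff £897, deviation payoff £0 → loss £897.
£1831: truthful payoff £102, deviation payoff £0 → loss £102.
£878: truthful payoff £1055, deviation payoff £0 → loss £1055.
Total loss = £517 + £1231 + £1703 + £897 + £102 + £1055 = £5505.
Truthful bidding weakly dominates here: raising your bid can only win items priced above your value, and lowering it can only forfeit items priced below.

£5505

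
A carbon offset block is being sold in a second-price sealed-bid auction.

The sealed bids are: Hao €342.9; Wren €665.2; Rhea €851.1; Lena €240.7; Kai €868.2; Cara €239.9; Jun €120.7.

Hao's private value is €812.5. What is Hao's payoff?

Highest bid: Kai at €868.2, so Kai wins.
Second-highest bid: Rhea at €851.1 — that is the price the winner pays.
Hao did not win, so Hao pays nothing and receives nothing: payoff €0.

€0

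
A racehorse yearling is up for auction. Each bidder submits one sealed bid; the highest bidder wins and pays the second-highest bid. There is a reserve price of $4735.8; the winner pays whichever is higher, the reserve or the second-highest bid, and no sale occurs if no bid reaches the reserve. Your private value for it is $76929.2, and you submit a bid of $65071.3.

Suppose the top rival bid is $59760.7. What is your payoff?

$17168.5

Your bid $65071.3 is the highest and exceeds the reserve.
Price = max(second-highest bid, reserve) = max($59760.7, $4735.8) = $59760.7.
Payoff = $76929.2 − $59760.7 = $17168.5.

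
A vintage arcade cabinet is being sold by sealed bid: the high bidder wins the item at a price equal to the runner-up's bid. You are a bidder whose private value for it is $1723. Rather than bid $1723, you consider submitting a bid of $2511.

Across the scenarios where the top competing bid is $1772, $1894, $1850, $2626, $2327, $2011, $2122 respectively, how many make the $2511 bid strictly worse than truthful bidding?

The deviation hurts exactly when the highest competing bid lies strictly between $1723 and $2511 — overbidding then wins at a price above your value.
$1772: inside the interval → strictly worse (loss $49).
$1894: inside the interval → strictly worse (loss $171).
$1850: inside the interval → strictly worse (loss $127).
$2626: above both → same outcome either way.
$2327: inside the interval → strictly worse (loss $604).
$2011: inside the interval → strictly worse (loss $288).
$2122: inside the interval → strictly worse (loss $399).
Count: 6.

6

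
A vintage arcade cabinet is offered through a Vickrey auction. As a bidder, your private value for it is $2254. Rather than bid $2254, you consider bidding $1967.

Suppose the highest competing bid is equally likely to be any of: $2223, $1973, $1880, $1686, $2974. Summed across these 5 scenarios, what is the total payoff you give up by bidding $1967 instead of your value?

The deviation costs you only when the competing bid falls strictly between $1967 and $2254; elsewhere both bids give the same outcome.
$2223: truthful payoff $31, deviation payoff $0 → loss $31.
$1973: truthful payoff $281, deviation payoff $0 → loss $281.
$1880: outcomes coincide → loss $0.
$1686: outcomes coincide → loss $0.
$2974: outcomes coincide → loss $0.
Total loss = $31 + $281 = $312.
In a second-price auction your bid sets only whether you win, not what you pay, so bidding your true value is weakly dominant.

$312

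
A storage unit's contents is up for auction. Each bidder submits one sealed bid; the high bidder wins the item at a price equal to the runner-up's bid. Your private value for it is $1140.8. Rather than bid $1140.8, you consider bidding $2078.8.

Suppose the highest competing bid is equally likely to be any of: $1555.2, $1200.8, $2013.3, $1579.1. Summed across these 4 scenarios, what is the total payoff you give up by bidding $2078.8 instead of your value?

$1785.2

The deviation costs you only when the competing bid falls strictly between $1140.8 and $2078.8; elsewhere both bids give the same outcome.
$1555.2: truthful payoff $0, deviation payoff −$414.4 → loss $414.4.
$1200.8: truthful payoff $0, deviation payoff −$60 → loss $60.
$2013.3: truthful payoff $0, deviation payoff −$872.5 → loss $872.5.
$1579.1: truthful payoff $0, deviation payoff −$438.3 → loss $438.3.
Total loss = $414.4 + $60 + $872.5 + $438.3 = $1785.2.
Truthful bidding weakly dominates here: raising your bid can only win items priced above your value, and lowering it can only forfeit items priced below.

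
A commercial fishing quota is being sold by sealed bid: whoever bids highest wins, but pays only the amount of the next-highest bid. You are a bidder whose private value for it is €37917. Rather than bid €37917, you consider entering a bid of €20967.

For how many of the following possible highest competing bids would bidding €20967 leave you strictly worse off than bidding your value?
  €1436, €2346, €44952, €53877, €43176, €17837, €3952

The deviation hurts exactly when the highest competing bid lies strictly between €20967 and €37917 — underbidding then forfeits a profitable win.
€1436: below both → same outcome either way.
€2346: below both → same outcome either way.
€44952: above both → same outcome either way.
€53877: above both → same outcome either way.
€43176: above both → same outcome either way.
€17837: below both → same outcome either way.
€3952: below both → same outcome either way.
Count: 0.

0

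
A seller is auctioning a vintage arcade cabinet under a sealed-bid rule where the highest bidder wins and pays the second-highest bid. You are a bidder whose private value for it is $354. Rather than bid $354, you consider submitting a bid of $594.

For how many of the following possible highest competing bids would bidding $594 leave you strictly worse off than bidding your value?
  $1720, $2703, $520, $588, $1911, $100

The deviation hurts exactly when the highest competing bid lies strictly between $354 and $594 — overbidding then wins at a price above your value.
$1720: above both → same outcome either way.
$2703: above both → same outcome either way.
$520: inside the interval → strictly worse (loss $166).
$588: inside the interval → strictly worse (loss $234).
$1911: above both → same outcome either way.
$100: below both → same outcome either way.
Count: 2.

2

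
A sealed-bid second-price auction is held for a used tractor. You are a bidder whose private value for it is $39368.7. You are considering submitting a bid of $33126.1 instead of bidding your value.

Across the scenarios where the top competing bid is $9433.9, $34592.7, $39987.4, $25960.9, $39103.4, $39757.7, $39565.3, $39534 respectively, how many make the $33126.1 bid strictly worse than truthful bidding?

2

The deviation hurts exactly when the highest competing bid lies strictly between $33126.1 and $39368.7 — underbidding then forfeits a profitable win.
$9433.9: below both → same outcome either way.
$34592.7: inside the interval → strictly worse (loss $4776).
$39987.4: above both → same outcome either way.
$25960.9: below both → same outcome either way.
$39103.4: inside the interval → strictly worse (loss $265.3).
$39757.7: above both → same outcome either way.
$39565.3: above both → same outcome either way.
$39534: above both → same outcome either way.
Count: 2.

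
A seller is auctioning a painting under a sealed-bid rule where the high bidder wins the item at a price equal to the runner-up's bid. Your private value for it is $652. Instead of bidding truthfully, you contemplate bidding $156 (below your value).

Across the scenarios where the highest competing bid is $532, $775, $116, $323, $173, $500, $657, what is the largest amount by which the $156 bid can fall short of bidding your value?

$532: truthful gives $120, deviation gives $0 → loss $120.
$775: same outcome either way → loss $0.
$116: same outcome either way → loss $0.
$323: truthful gives $329, deviation gives $0 → loss $329.
$173: truthful gives $479, deviation gives $0 → loss $479.
$500: truthful gives $152, deviation gives $0 → loss $152.
$657: same outcome either way → loss $0.
Maximum loss: $479.

$479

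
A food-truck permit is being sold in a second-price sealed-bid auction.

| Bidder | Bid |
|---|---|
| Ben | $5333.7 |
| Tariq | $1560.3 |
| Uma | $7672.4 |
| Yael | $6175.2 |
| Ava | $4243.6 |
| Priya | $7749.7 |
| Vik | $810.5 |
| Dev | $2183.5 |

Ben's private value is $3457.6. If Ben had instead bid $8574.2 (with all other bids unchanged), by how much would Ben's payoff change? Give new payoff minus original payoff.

−$4292.1

The highest bid among the other bidders is $7749.7; Ben's bid doesn't change that.
Original bid $5333.7: Ben is not highest (top rival bid is $7749.7); payoff $0.
Alternative bid $8574.2: Ben is highest, pays the top rival bid $7749.7; payoff $3457.6 − $7749.7 = −$4292.1.
Change in payoff = −$4292.1 − ($0) = −$4292.1.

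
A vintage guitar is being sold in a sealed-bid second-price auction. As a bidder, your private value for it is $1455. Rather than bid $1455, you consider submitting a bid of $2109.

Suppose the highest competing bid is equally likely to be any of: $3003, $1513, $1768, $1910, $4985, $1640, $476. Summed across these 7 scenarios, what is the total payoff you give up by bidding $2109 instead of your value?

$1011

The deviation costs you only when the competing bid falls strictly between $1455 and $2109; elsewhere both bids give the same outcome.
$3003: outcomes coincide → loss $0.
$1513: truthful payoff $0, deviation payoff −$58 → loss $58.
$1768: truthful payoff $0, deviation payoff −$313 → loss $313.
$1910: truthful payoff $0, deviation payoff −$455 → loss $455.
$4985: outcomes coincide → loss $0.
$1640: truthful payoff $0, deviation payoff −$185 → loss $185.
$476: outcomes coincide → loss $0.
Total loss = $58 + $313 + $455 + $185 = $1011.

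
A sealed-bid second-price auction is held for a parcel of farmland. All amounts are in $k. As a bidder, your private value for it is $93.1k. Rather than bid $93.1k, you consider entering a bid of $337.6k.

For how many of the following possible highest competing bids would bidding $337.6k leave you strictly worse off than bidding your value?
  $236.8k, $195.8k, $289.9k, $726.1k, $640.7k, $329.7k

The deviation hurts exactly when the highest competing bid lies strictly between $93.1k and $337.6k — overbidding then wins at a price above your value.
$236.8k: inside the interval → strictly worse (loss $143.7k).
$195.8k: inside the interval → strictly worse (loss $102.7k).
$289.9k: inside the interval → strictly worse (loss $196.8k).
$726.1k: above both → same outcome either way.
$640.7k: above both → same outcome either way.
$329.7k: inside the interval → strictly worse (loss $236.6k).
Count: 4.

4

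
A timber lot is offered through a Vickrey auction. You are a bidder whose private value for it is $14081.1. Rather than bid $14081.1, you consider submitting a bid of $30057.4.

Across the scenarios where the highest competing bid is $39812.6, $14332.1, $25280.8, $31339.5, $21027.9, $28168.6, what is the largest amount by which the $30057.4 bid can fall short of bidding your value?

$39812.6: same outcome either way → loss $0.
$14332.1: truthful gives $0, deviation gives −$251 → loss $251.
$25280.8: truthful gives $0, deviation gives −$11199.7 → loss $11199.7.
$31339.5: same outcome either way → loss $0.
$21027.9: truthful gives $0, deviation gives −$6946.8 → loss $6946.8.
$28168.6: truthful gives $0, deviation gives −$14087.5 → loss $14087.5.
Maximum loss: $14087.5.

$14087.5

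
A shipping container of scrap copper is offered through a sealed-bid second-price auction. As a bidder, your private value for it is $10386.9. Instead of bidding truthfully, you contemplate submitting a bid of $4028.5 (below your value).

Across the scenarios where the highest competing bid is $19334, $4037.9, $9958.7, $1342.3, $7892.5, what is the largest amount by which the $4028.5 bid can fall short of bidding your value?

$19334: same outcome either way → loss $0.
$4037.9: truthful gives $6349, deviation gives $0 → loss $6349.
$9958.7: truthful gives $428.2, deviation gives $0 → loss $428.2.
$1342.3: same outcome either way → loss $0.
$7892.5: truthful gives $2494.4, deviation gives $0 → loss $2494.4.
Maximum loss: $6349.

$6349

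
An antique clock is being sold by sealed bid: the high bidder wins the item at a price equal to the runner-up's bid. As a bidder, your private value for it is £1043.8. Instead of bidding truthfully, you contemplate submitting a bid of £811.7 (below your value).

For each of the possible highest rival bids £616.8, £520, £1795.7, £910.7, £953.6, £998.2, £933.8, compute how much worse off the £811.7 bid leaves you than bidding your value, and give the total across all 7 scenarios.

The deviation costs you only when the competing bid falls strictly between £811.7 and £1043.8; elsewhere both bids give the same outcome.
£616.8: outcomes coincide → loss £0.
£520: outcomes coincide → loss £0.
£1795.7: outcomes coincide → loss £0.
£910.7: truthful payoff £133.1, deviation payoff £0 → loss £133.1.
£953.6: truthful payoff £90.2, deviation payoff £0 → loss £90.2.
£998.2: truthful payoff £45.6, deviation payoff £0 → loss £45.6.
£933.8: truthful payoff £110, deviation payoff £0 → loss £110.
Total loss = £133.1 + £90.2 + £45.6 + £110 = £378.9.

£378.9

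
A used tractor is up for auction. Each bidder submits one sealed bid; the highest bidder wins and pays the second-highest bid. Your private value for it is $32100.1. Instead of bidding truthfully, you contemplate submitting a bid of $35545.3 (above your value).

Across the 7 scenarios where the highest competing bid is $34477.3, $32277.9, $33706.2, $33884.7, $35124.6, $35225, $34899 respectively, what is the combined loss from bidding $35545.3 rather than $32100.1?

The deviation costs you only when the competing bid falls strictly between $32100.1 and $35545.3; elsewhere both bids give the same outcome.
$34477.3: truthful payoff $0, deviation payoff −$2377.2 → loss $2377.2.
$32277.9: truthful payoff $0, deviation payoff −$177.8 → loss $177.8.
$33706.2: truthful payoff $0, deviation payoff −$1606.1 → loss $1606.1.
$33884.7: truthful payoff $0, deviation payoff −$1784.6 → loss $1784.6.
$35124.6: truthful payoff $0, deviation payoff −$3024.5 → loss $3024.5.
$35225: truthful payoff $0, deviation payoff −$3124.9 → loss $3124.9.
$34899: truthful payoff $0, deviation payoff −$2798.9 → loss $2798.9.
Total loss = $2377.2 + $177.8 + $1606.1 + $1784.6 + $3024.5 + $3124.9 + $2798.9 = $14894.
Because the price is fixed by the runner-up's bid, deviating from your value can only change a good outcome into a bad one — never the reverse.

$14894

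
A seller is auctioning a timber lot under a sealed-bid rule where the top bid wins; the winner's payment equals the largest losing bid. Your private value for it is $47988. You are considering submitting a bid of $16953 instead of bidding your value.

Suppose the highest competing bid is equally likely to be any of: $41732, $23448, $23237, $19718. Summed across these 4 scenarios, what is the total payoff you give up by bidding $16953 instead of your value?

The deviation costs you only when the competing bid falls strictly between $16953 and $47988; elsewhere both bids give the same outcome.
$41732: truthful payoff $6256, deviation payoff $0 → loss $6256.
$23448: truthful payoff $24540, deviation payoff $0 → loss $24540.
$23237: truthful payoff $24751, deviation payoff $0 → loss $24751.
$19718: truthful payoff $28270, deviation payoff $0 → loss $28270.
Total loss = $6256 + $24540 + $24751 + $28270 = $83817.

$83817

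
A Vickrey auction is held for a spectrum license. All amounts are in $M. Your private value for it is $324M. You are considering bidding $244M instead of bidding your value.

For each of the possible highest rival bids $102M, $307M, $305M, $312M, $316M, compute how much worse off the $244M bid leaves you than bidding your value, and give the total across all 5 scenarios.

$56M

The deviation costs you only when the competing bid falls strictly between $244M and $324M; elsewhere both bids give the same outcome.
$102M: outcomes coincide → loss $0M.
$307M: truthful payoff $17M, deviation payoff $0M → loss $17M.
$305M: truthful payoff $19M, deviation payoff $0M → loss $19M.
$312M: truthful payoff $12M, deviation payoff $0M → loss $12M.
$316M: truthful payoff $8M, deviation payoff $0M → loss $8M.
Total loss = $17M + $19M + $12M + $8M = $56M.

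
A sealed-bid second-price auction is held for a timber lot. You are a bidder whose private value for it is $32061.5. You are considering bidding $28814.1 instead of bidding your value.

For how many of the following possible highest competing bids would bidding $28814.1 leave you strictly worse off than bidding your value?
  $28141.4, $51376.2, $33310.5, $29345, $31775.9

The deviation hurts exactly when the highest competing bid lies strictly between $28814.1 and $32061.5 — underbidding then forfeits a profitable win.
$28141.4: below both → same outcome either way.
$51376.2: above both → same outcome either way.
$33310.5: above both → same outcome either way.
$29345: inside the interval → strictly worse (loss $2716.5).
$31775.9: inside the interval → strictly worse (loss $285.6).
Count: 2.

2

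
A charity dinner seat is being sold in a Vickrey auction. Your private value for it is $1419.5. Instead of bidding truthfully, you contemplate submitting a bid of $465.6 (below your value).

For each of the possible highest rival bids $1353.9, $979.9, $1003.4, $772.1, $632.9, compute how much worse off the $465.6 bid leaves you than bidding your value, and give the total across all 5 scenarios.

$2355.3

The deviation costs you only when the competing bid falls strictly between $465.6 and $1419.5; elsewhere both bids give the same outcome.
$1353.9: truthful payoff $65.6, deviation payoff $0 → loss $65.6.
$979.9: truthful payoff $439.6, deviation payoff $0 → loss $439.6.
$1003.4: truthful payoff $416.1, deviation payoff $0 → loss $416.1.
$772.1: truthful payoff $647.4, deviation payoff $0 → loss $647.4.
$632.9: truthful payoff $786.6, deviation payoff $0 → loss $786.6.
Total loss = $65.6 + $439.6 + $416.1 + $647.4 + $786.6 = $2355.3.
Because the price is fixed by the runner-up's bid, deviating from your value can only change a good outcome into a bad one — never the reverse.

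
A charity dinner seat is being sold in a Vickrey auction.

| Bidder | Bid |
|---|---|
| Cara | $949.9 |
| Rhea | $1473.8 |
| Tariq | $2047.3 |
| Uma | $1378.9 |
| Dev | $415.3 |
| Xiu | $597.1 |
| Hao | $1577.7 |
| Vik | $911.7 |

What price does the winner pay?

Highest bid: Tariq at $2047.3, so Tariq wins.
Second-highest bid: Hao at $1577.7 — that is the price the winner pays.

$1577.7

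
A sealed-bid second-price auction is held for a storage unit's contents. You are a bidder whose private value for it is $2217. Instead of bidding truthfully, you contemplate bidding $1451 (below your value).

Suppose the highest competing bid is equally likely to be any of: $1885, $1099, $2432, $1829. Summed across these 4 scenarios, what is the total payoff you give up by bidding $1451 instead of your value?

$720

The deviation costs you only when the competing bid falls strictly between $1451 and $2217; elsewhere both bids give the same outcome.
$1885: truthful payoff $332, deviation payoff $0 → loss $332.
$1099: outcomes coincide → loss $0.
$2432: outcomes coincide → loss $0.
$1829: truthful payoff $388, deviation payoff $0 → loss $388.
Total loss = $332 + $388 = $720.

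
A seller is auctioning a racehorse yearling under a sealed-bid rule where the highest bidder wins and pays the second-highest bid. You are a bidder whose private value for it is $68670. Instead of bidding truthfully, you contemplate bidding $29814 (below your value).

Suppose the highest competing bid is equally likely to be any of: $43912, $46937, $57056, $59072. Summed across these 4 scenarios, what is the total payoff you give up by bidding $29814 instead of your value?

The deviation costs you only when the competing bid falls strictly between $29814 and $68670; elsewhere both bids give the same outcome.
$43912: truthful payoff $24758, deviation payoff $0 → loss $24758.
$46937: truthful payoff $21733, deviation payoff $0 → loss $21733.
$57056: truthful payoff $11614, deviation payoff $0 → loss $11614.
$59072: truthful payoff $9598, deviation payoff $0 → loss $9598.
Total loss = $24758 + $21733 + $11614 + $9598 = $67703.
Truthful bidding weakly dominates here: raising your bid can only win items priced above your value, and lowering it can only forfeit items priced below.

$67703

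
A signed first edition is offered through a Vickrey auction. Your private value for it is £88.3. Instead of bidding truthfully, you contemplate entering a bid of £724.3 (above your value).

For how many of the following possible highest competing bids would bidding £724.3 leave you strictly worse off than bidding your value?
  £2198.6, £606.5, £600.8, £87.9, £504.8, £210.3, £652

The deviation hurts exactly when the highest competing bid lies strictly between £88.3 and £724.3 — overbidding then wins at a price above your value.
£2198.6: above both → same outcome either way.
£606.5: inside the interval → strictly worse (loss £518.2).
£600.8: inside the interval → strictly worse (loss £512.5).
£87.9: below both → same outcome either way.
£504.8: inside the interval → strictly worse (loss £416.5).
£210.3: inside the interval → strictly worse (loss £122).
£652: inside the interval → strictly worse (loss £563.7).
Count: 5.

5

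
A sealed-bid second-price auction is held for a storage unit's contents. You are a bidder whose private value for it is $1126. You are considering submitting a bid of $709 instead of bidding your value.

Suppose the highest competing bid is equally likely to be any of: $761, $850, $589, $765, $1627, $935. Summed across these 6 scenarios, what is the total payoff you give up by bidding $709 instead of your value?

$1193

The deviation costs you only when the competing bid falls strictly between $709 and $1126; elsewhere both bids give the same outcome.
$761: truthful payoff $365, deviation payoff $0 → loss $365.
$850: truthful payoff $276, deviation payoff $0 → loss $276.
$589: outcomes coincide → loss $0.
$765: truthful payoff $361, deviation payoff $0 → loss $361.
$1627: outcomes coincide → loss $0.
$935: truthful payoff $191, deviation payoff $0 → loss $191.
Total loss = $365 + $276 + $361 + $191 = $1193.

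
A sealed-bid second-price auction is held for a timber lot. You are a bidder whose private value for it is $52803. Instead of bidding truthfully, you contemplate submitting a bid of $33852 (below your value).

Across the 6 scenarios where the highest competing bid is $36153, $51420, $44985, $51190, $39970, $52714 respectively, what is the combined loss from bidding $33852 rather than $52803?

$40386

The deviation costs you only when the competing bid falls strictly between $33852 and $52803; elsewhere both bids give the same outcome.
$36153: truthful payoff $16650, deviation payoff $0 → loss $16650.
$51420: truthful payoff $1383, deviation payoff $0 → loss $1383.
$44985: truthful payoff $7818, deviation payoff $0 → loss $7818.
$51190: truthful payoff $1613, deviation payoff $0 → loss $1613.
$39970: truthful payoff $12833, deviation payoff $0 → loss $12833.
$52714: truthful payoff $89, deviation payoff $0 → loss $89.
Total loss = $16650 + $1383 + $7818 + $1613 + $12833 + $89 = $40386.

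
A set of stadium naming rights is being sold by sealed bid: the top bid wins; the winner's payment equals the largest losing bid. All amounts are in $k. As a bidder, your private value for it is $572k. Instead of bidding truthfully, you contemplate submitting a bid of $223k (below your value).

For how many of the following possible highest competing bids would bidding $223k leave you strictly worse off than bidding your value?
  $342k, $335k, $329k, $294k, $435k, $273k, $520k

7

The deviation hurts exactly when the highest competing bid lies strictly between $223k and $572k — underbidding then forfeits a profitable win.
$342k: inside the interval → strictly worse (loss $230k).
$335k: inside the interval → strictly worse (loss $237k).
$329k: inside the interval → strictly worse (loss $243k).
$294k: inside the interval → strictly worse (loss $278k).
$435k: inside the interval → strictly worse (loss $137k).
$273k: inside the interval → strictly worse (loss $299k).
$520k: inside the interval → strictly worse (loss $52k).
Count: 7.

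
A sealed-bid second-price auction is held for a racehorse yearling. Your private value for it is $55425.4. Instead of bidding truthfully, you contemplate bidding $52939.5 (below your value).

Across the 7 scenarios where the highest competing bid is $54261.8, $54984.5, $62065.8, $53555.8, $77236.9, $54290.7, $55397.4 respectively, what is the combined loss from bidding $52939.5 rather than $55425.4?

The deviation costs you only when the competing bid falls strictly between $52939.5 and $55425.4; elsewhere both bids give the same outcome.
$54261.8: truthful payoff $1163.6, deviation payoff $0 → loss $1163.6.
$54984.5: truthful payoff $440.9, deviation payoff $0 → loss $440.9.
$62065.8: outcomes coincide → loss $0.
$53555.8: truthful payoff $1869.6, deviation payoff $0 → loss $1869.6.
$77236.9: outcomes coincide → loss $0.
$54290.7: truthful payoff $1134.7, deviation payoff $0 → loss $1134.7.
$55397.4: truthful payoff $28, deviation payoff $0 → loss $28.
Total loss = $1163.6 + $440.9 + $1869.6 + $1134.7 + $28 = $4636.8.
Because the price is fixed by the runner-up's bid, deviating from your value can only change a good outcome into a bad one — never the reverse.

$4636.8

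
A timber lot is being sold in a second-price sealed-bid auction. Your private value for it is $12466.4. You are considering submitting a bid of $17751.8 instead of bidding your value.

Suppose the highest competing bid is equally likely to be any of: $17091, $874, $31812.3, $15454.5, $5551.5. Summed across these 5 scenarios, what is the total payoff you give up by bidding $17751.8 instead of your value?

$7612.7

The deviation costs you only when the competing bid falls strictly between $12466.4 and $17751.8; elsewhere both bids give the same outcome.
$17091: truthful payoff $0, deviation payoff −$4624.6 → loss $4624.6.
$874: outcomes coincide → loss $0.
$31812.3: outcomes coincide → loss $0.
$15454.5: truthful payoff $0, deviation payoff −$2988.1 → loss $2988.1.
$5551.5: outcomes coincide → loss $0.
Total loss = $4624.6 + $2988.1 = $7612.7.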